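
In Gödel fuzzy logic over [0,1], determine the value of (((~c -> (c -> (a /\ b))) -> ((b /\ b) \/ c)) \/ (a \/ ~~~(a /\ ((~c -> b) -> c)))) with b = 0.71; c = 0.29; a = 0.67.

0.71

~c: Gödel ¬ of 0.29 = 0 (operand ≠ 0)
(a /\ b) = min(0.67, 0.71) = 0.67
(c -> (a /\ b)): 0.29 ≤ 0.67, so result = 1
(~c -> (c -> (a /\ b))): 0 ≤ 1, so result = 1
(b /\ b) = min(0.71, 0.71) = 0.71
((b /\ b) \/ c) = max(0.71, 0.29) = 0.71
((~c -> (c -> (a /\ b))) -> ((b /\ b) \/ c)): 1 > 0.71, so result = 0.71
~c: Gödel ¬ of 0.29 = 0 (operand ≠ 0)
(~c -> b): 0 ≤ 0.71, so result = 1
((~c -> b) -> c): 1 > 0.29, so result = 0.29
(a /\ ((~c -> b) -> c)) = min(0.67, 0.29) = 0.29
~(a /\ ((~c -> b) -> c)): Gödel ¬ of 0.29 = 0 (operand ≠ 0)
~~(a /\ ((~c -> b) -> c)): Gödel ¬ of 0 = 1 (operand is 0)
~~~(a /\ ((~c -> b) -> c)): Gödel ¬ of 1 = 0 (operand ≠ 0)
(a \/ ~~~(a /\ ((~c -> b) -> c))) = max(0.67, 0) = 0.67
(((~c -> (c -> (a /\ b))) -> ((b /\ b) \/ c)) \/ (a \/ ~~~(a /\ ((~c -> b) -> c)))) = max(0.71, 0.67) = 0.71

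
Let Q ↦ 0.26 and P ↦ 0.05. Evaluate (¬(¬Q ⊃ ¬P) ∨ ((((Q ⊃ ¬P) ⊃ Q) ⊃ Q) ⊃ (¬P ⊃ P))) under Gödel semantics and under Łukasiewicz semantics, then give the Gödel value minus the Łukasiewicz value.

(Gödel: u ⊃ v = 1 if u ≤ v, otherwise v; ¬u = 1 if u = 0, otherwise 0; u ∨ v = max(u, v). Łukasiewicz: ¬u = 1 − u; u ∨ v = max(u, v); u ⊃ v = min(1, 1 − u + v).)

0.90

Gödel evaluation:
  ¬Q: Gödel ¬ of 0.26 = 0 (operand ≠ 0)
  ¬P: Gödel ¬ of 0.05 = 0 (operand ≠ 0)
  (¬Q ⊃ ¬P): 0 ≤ 0, so result = 1
  ¬(¬Q ⊃ ¬P): Gödel ¬ of 1 = 0 (operand ≠ 0)
  ¬P: Gödel ¬ of 0.05 = 0 (operand ≠ 0)
  (Q ⊃ ¬P): 0.26 > 0, so result = 0
  ((Q ⊃ ¬P) ⊃ Q): 0 ≤ 0.26, so result = 1
  (((Q ⊃ ¬P) ⊃ Q) ⊃ Q): 1 > 0.26, so result = 0.26
  ¬P: Gödel ¬ of 0.05 = 0 (operand ≠ 0)
  (¬P ⊃ P): 0 ≤ 0.05, so result = 1
  ((((Q ⊃ ¬P) ⊃ Q) ⊃ Q) ⊃ (¬P ⊃ P)): 0.26 ≤ 1, so result = 1
  (¬(¬Q ⊃ ¬P) ∨ ((((Q ⊃ ¬P) ⊃ Q) ⊃ Q) ⊃ (¬P ⊃ P))) = max(0, 1) = 1
  Gödel value = 1
Łukasiewicz evaluation:
  ¬Q: Łukasiewicz ¬ gives 1 − 0.26 = 0.74
  ¬P: Łukasiewicz ¬ gives 1 − 0.05 = 0.95
  (¬Q ⊃ ¬P): min(1, 1 − 0.74 + 0.95) = 1
  ¬(¬Q ⊃ ¬P): Łukasiewicz ¬ gives 1 − 1 = 0
  ¬P: Łukasiewicz ¬ gives 1 − 0.05 = 0.95
  (Q ⊃ ¬P): min(1, 1 − 0.26 + 0.95) = 1
  ((Q ⊃ ¬P) ⊃ Q): min(1, 1 − 1 + 0.26) = 0.26
  (((Q ⊃ ¬P) ⊃ Q) ⊃ Q): min(1, 1 − 0.26 + 0.26) = 1
  ¬P: Łukasiewicz ¬ gives 1 − 0.05 = 0.95
  (¬P ⊃ P): min(1, 1 − 0.95 + 0.05) = 0.1
  ((((Q ⊃ ¬P) ⊃ Q) ⊃ Q) ⊃ (¬P ⊃ P)): min(1, 1 − 1 + 0.1) = 0.1
  (¬(¬Q ⊃ ¬P) ∨ ((((Q ⊃ ¬P) ⊃ Q) ⊃ Q) ⊃ (¬P ⊃ P))) = max(0, 0.1) = 0.1
  Łukasiewicz value = 0.1
Difference: 1 − 0.1 = 0.90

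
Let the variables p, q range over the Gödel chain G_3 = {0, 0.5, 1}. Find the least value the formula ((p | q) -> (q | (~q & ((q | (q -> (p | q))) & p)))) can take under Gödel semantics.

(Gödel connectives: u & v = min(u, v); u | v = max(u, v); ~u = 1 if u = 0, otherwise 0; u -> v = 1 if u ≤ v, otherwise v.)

0.50

The minimum is attained at p = 1, q = 0.5:
  (p | q) = max(1, 0.5) = 1
  ~q: Gödel ¬ of 0.5 = 0 (operand ≠ 0)
  (p | q) = max(1, 0.5) = 1
  (q -> (p | q)): 0.5 ≤ 1, so result = 1
  (q | (q -> (p | q))) = max(0.5, 1) = 1
  ((q | (q -> (p | q))) & p) = min(1, 1) = 1
  (~q & ((q | (q -> (p | q))) & p)) = min(0, 1) = 0
  (q | (~q & ((q | (q -> (p | q))) & p))) = max(0.5, 0) = 0.5
  ((p | q) -> (q | (~q & ((q | (q -> (p | q))) & p)))): 1 > 0.5, so result = 0.5
Checking all 9 assignments confirms none give a value below 0.50.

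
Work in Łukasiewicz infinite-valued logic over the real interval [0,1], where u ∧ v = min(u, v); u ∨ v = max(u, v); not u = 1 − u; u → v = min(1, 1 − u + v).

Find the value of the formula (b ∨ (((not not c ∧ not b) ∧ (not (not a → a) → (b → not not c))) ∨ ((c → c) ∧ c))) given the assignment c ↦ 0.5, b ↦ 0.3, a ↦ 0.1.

not c: Łukasiewicz ¬ gives 1 − 0.5 = 0.5
not not c: Łukasiewicz ¬ gives 1 − 0.5 = 0.5
not b: Łukasiewicz ¬ gives 1 − 0.3 = 0.7
(not not c ∧ not b) = min(0.5, 0.7) = 0.5
not a: Łukasiewicz ¬ gives 1 − 0.1 = 0.9
(not a → a): min(1, 1 − 0.9 + 0.1) = 0.2
not (not a → a): Łukasiewicz ¬ gives 1 − 0.2 = 0.8
not c: Łukasiewicz ¬ gives 1 − 0.5 = 0.5
not not c: Łukasiewicz ¬ gives 1 − 0.5 = 0.5
(b → not not c): min(1, 1 − 0.3 + 0.5) = 1
(not (not a → a) → (b → not not c)): min(1, 1 − 0.8 + 1) = 1
((not not c ∧ not b) ∧ (not (not a → a) → (b → not not c))) = min(0.5, 1) = 0.5
(c → c): min(1, 1 − 0.5 + 0.5) = 1
((c → c) ∧ c) = min(1, 0.5) = 0.5
(((not not c ∧ not b) ∧ (not (not a → a) → (b → not not c))) ∨ ((c → c) ∧ c)) = max(0.5, 0.5) = 0.5
(b ∨ (((not not c ∧ not b) ∧ (not (not a → a) → (b → not not c))) ∨ ((c → c) ∧ c))) = max(0.3, 0.5) = 0.5

0.50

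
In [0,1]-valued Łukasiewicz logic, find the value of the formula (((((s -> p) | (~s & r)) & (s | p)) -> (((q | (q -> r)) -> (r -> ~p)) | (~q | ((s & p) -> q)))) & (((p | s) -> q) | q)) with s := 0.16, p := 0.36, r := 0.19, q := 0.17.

0.81

(s -> p): min(1, 1 − 0.16 + 0.36) = 1
~s: Łukasiewicz ¬ gives 1 − 0.16 = 0.84
(~s & r) = min(0.84, 0.19) = 0.19
((s -> p) | (~s & r)) = max(1, 0.19) = 1
(s | p) = max(0.16, 0.36) = 0.36
(((s -> p) | (~s & r)) & (s | p)) = min(1, 0.36) = 0.36
(q -> r): min(1, 1 − 0.17 + 0.19) = 1
(q | (q -> r)) = max(0.17, 1) = 1
~p: Łukasiewicz ¬ gives 1 − 0.36 = 0.64
(r -> ~p): min(1, 1 − 0.19 + 0.64) = 1
((q | (q -> r)) -> (r -> ~p)): min(1, 1 − 1 + 1) = 1
~q: Łukasiewicz ¬ gives 1 − 0.17 = 0.83
(s & p) = min(0.16, 0.36) = 0.16
((s & p) -> q): min(1, 1 − 0.16 + 0.17) = 1
(~q | ((s & p) -> q)) = max(0.83, 1) = 1
(((q | (q -> r)) -> (r -> ~p)) | (~q | ((s & p) -> q))) = max(1, 1) = 1
((((s -> p) | (~s & r)) & (s | p)) -> (((q | (q -> r)) -> (r -> ~p)) | (~q | ((s & p) -> q)))): min(1, 1 − 0.36 + 1) = 1
(p | s) = max(0.36, 0.16) = 0.36
((p | s) -> q): min(1, 1 − 0.36 + 0.17) = 0.81
(((p | s) -> q) | q) = max(0.81, 0.17) = 0.81
(((((s -> p) | (~s & r)) & (s | p)) -> (((q | (q -> r)) -> (r -> ~p)) | (~q | ((s & p) -> q)))) & (((p | s) -> q) | q)) = min(1, 0.81) = 0.81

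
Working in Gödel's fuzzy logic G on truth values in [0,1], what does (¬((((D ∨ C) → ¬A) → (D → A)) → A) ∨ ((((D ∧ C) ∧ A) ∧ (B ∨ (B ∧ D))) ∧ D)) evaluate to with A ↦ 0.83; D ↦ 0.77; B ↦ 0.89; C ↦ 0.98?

0.77

(D ∨ C) = max(0.77, 0.98) = 0.98
¬A: Gödel ¬ of 0.83 = 0 (operand ≠ 0)
((D ∨ C) → ¬A): 0.98 > 0, so result = 0
(D → A): 0.77 ≤ 0.83, so result = 1
(((D ∨ C) → ¬A) → (D → A)): 0 ≤ 1, so result = 1
((((D ∨ C) → ¬A) → (D → A)) → A): 1 > 0.83, so result = 0.83
¬((((D ∨ C) → ¬A) → (D → A)) → A): Gödel ¬ of 0.83 = 0 (operand ≠ 0)
(D ∧ C) = min(0.77, 0.98) = 0.77
((D ∧ C) ∧ A) = min(0.77, 0.83) = 0.77
(B ∧ D) = min(0.89, 0.77) = 0.77
(B ∨ (B ∧ D)) = max(0.89, 0.77) = 0.89
(((D ∧ C) ∧ A) ∧ (B ∨ (B ∧ D))) = min(0.77, 0.89) = 0.77
((((D ∧ C) ∧ A) ∧ (B ∨ (B ∧ D))) ∧ D) = min(0.77, 0.77) = 0.77
(¬((((D ∨ C) → ¬A) → (D → A)) → A) ∨ ((((D ∧ C) ∧ A) ∧ (B ∨ (B ∧ D))) ∧ D)) = max(0, 0.77) = 0.77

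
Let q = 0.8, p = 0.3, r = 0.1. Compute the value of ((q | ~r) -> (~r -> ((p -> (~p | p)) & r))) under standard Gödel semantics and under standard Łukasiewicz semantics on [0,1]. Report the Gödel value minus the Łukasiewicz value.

Gödel evaluation:
  ~r: Gödel ¬ of 0.1 = 0 (operand ≠ 0)
  (q | ~r) = max(0.8, 0) = 0.8
  ~r: Gödel ¬ of 0.1 = 0 (operand ≠ 0)
  ~p: Gödel ¬ of 0.3 = 0 (operand ≠ 0)
  (~p | p) = max(0, 0.3) = 0.3
  (p -> (~p | p)): 0.3 ≤ 0.3, so result = 1
  ((p -> (~p | p)) & r) = min(1, 0.1) = 0.1
  (~r -> ((p -> (~p | p)) & r)): 0 ≤ 0.1, so result = 1
  ((q | ~r) -> (~r -> ((p -> (~p | p)) & r))): 0.8 ≤ 1, so result = 1
  Gödel value = 1
Łukasiewicz evaluation:
  ~r: Łukasiewicz ¬ gives 1 − 0.1 = 0.9
  (q | ~r) = max(0.8, 0.9) = 0.9
  ~r: Łukasiewicz ¬ gives 1 − 0.1 = 0.9
  ~p: Łukasiewicz ¬ gives 1 − 0.3 = 0.7
  (~p | p) = max(0.7, 0.3) = 0.7
  (p -> (~p | p)): min(1, 1 − 0.3 + 0.7) = 1
  ((p -> (~p | p)) & r) = min(1, 0.1) = 0.1
  (~r -> ((p -> (~p | p)) & r)): min(1, 1 − 0.9 + 0.1) = 0.2
  ((q | ~r) -> (~r -> ((p -> (~p | p)) & r))): min(1, 1 − 0.9 + 0.2) = 0.3
  Łukasiewicz value = 0.3
Difference: 1 − 0.3 = 0.70

0.70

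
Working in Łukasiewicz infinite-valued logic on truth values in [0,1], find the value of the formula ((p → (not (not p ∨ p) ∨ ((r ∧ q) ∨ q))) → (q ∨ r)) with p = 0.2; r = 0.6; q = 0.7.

not p: Łukasiewicz ¬ gives 1 − 0.2 = 0.8
(not p ∨ p) = max(0.8, 0.2) = 0.8
not (not p ∨ p): Łukasiewicz ¬ gives 1 − 0.8 = 0.2
(r ∧ q) = min(0.6, 0.7) = 0.6
((r ∧ q) ∨ q) = max(0.6, 0.7) = 0.7
(not (not p ∨ p) ∨ ((r ∧ q) ∨ q)) = max(0.2, 0.7) = 0.7
(p → (not (not p ∨ p) ∨ ((r ∧ q) ∨ q))): min(1, 1 − 0.2 + 0.7) = 1
(q ∨ r) = max(0.7, 0.6) = 0.7
((p → (not (not p ∨ p) ∨ ((r ∧ q) ∨ q))) → (q ∨ r)): min(1, 1 − 1 + 0.7) = 0.7

0.70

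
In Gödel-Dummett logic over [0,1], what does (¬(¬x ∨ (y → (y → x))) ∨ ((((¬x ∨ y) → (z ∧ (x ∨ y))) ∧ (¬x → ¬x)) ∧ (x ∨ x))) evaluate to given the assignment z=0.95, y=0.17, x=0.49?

¬x: Gödel ¬ of 0.49 = 0 (operand ≠ 0)
(y → x): 0.17 ≤ 0.49, so result = 1
(y → (y → x)): 0.17 ≤ 1, so result = 1
(¬x ∨ (y → (y → x))) = max(0, 1) = 1
¬(¬x ∨ (y → (y → x))): Gödel ¬ of 1 = 0 (operand ≠ 0)
¬x: Gödel ¬ of 0.49 = 0 (operand ≠ 0)
(¬x ∨ y) = max(0, 0.17) = 0.17
(x ∨ y) = max(0.49, 0.17) = 0.49
(z ∧ (x ∨ y)) = min(0.95, 0.49) = 0.49
((¬x ∨ y) → (z ∧ (x ∨ y))): 0.17 ≤ 0.49, so result = 1
¬x: Gödel ¬ of 0.49 = 0 (operand ≠ 0)
¬x: Gödel ¬ of 0.49 = 0 (operand ≠ 0)
(¬x → ¬x): 0 ≤ 0, so result = 1
(((¬x ∨ y) → (z ∧ (x ∨ y))) ∧ (¬x → ¬x)) = min(1, 1) = 1
(x ∨ x) = max(0.49, 0.49) = 0.49
((((¬x ∨ y) → (z ∧ (x ∨ y))) ∧ (¬x → ¬x)) ∧ (x ∨ x)) = min(1, 0.49) = 0.49
(¬(¬x ∨ (y → (y → x))) ∨ ((((¬x ∨ y) → (z ∧ (x ∨ y))) ∧ (¬x → ¬x)) ∧ (x ∨ x))) = max(0, 0.49) = 0.49

0.49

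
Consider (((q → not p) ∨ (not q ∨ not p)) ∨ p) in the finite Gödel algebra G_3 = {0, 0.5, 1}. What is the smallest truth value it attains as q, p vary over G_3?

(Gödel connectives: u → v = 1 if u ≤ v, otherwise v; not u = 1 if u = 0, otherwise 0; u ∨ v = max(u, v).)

The minimum is attained at q = 0.5, p = 0.5:
  not p: Gödel ¬ of 0.5 = 0 (operand ≠ 0)
  (q → not p): 0.5 > 0, so result = 0
  not q: Gödel ¬ of 0.5 = 0 (operand ≠ 0)
  not p: Gödel ¬ of 0.5 = 0 (operand ≠ 0)
  (not q ∨ not p) = max(0, 0) = 0
  ((q → not p) ∨ (not q ∨ not p)) = max(0, 0) = 0
  (((q → not p) ∨ (not q ∨ not p)) ∨ p) = max(0, 0.5) = 0.5
Checking all 9 assignments confirms none give a value below 0.50.

0.50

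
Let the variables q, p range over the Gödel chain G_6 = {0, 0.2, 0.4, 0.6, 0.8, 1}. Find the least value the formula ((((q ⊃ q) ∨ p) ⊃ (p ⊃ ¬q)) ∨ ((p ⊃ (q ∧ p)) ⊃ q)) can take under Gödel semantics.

0.20

The minimum is attained at q = 0.2, p = 0.2:
  (q ⊃ q): 0.2 ≤ 0.2, so result = 1
  ((q ⊃ q) ∨ p) = max(1, 0.2) = 1
  ¬q: Gödel ¬ of 0.2 = 0 (operand ≠ 0)
  (p ⊃ ¬q): 0.2 > 0, so result = 0
  (((q ⊃ q) ∨ p) ⊃ (p ⊃ ¬q)): 1 > 0, so result = 0
  (q ∧ p) = min(0.2, 0.2) = 0.2
  (p ⊃ (q ∧ p)): 0.2 ≤ 0.2, so result = 1
  ((p ⊃ (q ∧ p)) ⊃ q): 1 > 0.2, so result = 0.2
  ((((q ⊃ q) ∨ p) ⊃ (p ⊃ ¬q)) ∨ ((p ⊃ (q ∧ p)) ⊃ q)) = max(0, 0.2) = 0.2
Checking all 36 assignments confirms none give a value below 0.20.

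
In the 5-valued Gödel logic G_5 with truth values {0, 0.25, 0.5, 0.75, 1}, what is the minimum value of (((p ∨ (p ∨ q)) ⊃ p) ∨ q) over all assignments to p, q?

0.25

The minimum is attained at p = 0, q = 0.25:
  (p ∨ q) = max(0, 0.25) = 0.25
  (p ∨ (p ∨ q)) = max(0, 0.25) = 0.25
  ((p ∨ (p ∨ q)) ⊃ p): 0.25 > 0, so result = 0
  (((p ∨ (p ∨ q)) ⊃ p) ∨ q) = max(0, 0.25) = 0.25
Checking all 25 assignments confirms none give a value below 0.25.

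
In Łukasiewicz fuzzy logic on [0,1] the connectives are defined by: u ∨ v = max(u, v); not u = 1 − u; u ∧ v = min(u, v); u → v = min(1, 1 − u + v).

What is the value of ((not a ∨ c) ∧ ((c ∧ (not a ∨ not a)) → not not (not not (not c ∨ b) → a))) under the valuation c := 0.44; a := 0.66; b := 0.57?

not a: Łukasiewicz ¬ gives 1 − 0.66 = 0.34
(not a ∨ c) = max(0.34, 0.44) = 0.44
not a: Łukasiewicz ¬ gives 1 − 0.66 = 0.34
not a: Łukasiewicz ¬ gives 1 − 0.66 = 0.34
(not a ∨ not a) = max(0.34, 0.34) = 0.34
(c ∧ (not a ∨ not a)) = min(0.44, 0.34) = 0.34
not c: Łukasiewicz ¬ gives 1 − 0.44 = 0.56
(not c ∨ b) = max(0.56, 0.57) = 0.57
not (not c ∨ b): Łukasiewicz ¬ gives 1 − 0.57 = 0.43
not not (not c ∨ b): Łukasiewicz ¬ gives 1 − 0.43 = 0.57
(not not (not c ∨ b) → a): min(1, 1 − 0.57 + 0.66) = 1
not (not not (not c ∨ b) → a): Łukasiewicz ¬ gives 1 − 1 = 0
not not (not not (not c ∨ b) → a): Łukasiewicz ¬ gives 1 − 0 = 1
((c ∧ (not a ∨ not a)) → not not (not not (not c ∨ b) → a)): min(1, 1 − 0.34 + 1) = 1
((not a ∨ c) ∧ ((c ∧ (not a ∨ not a)) → not not (not not (not c ∨ b) → a))) = min(0.44, 1) = 0.44

0.44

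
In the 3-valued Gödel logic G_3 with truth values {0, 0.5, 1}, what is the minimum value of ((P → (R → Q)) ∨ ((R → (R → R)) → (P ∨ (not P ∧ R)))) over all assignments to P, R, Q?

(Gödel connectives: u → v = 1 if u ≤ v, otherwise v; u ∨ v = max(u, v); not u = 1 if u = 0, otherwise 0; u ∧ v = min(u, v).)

The minimum is attained at P = 0.5, R = 0.5, Q = 0:
  (R → Q): 0.5 > 0, so result = 0
  (P → (R → Q)): 0.5 > 0, so result = 0
  (R → R): 0.5 ≤ 0.5, so result = 1
  (R → (R → R)): 0.5 ≤ 1, so result = 1
  not P: Gödel ¬ of 0.5 = 0 (operand ≠ 0)
  (not P ∧ R) = min(0, 0.5) = 0
  (P ∨ (not P ∧ R)) = max(0.5, 0) = 0.5
  ((R → (R → R)) → (P ∨ (not P ∧ R))): 1 > 0.5, so result = 0.5
  ((P → (R → Q)) ∨ ((R → (R → R)) → (P ∨ (not P ∧ R)))) = max(0, 0.5) = 0.5
Checking all 27 assignments confirms none give a value below 0.50.

0.50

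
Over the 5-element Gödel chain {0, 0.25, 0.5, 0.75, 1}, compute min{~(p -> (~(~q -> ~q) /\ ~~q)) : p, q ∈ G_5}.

The minimum is attained at p = 0, q = 0:
  ~q: Gödel ¬ of 0 = 1 (operand is 0)
  ~q: Gödel ¬ of 0 = 1 (operand is 0)
  (~q -> ~q): 1 ≤ 1, so result = 1
  ~(~q -> ~q): Gödel ¬ of 1 = 0 (operand ≠ 0)
  ~q: Gödel ¬ of 0 = 1 (operand is 0)
  ~~q: Gödel ¬ of 1 = 0 (operand ≠ 0)
  (~(~q -> ~q) /\ ~~q) = min(0, 0) = 0
  (p -> (~(~q -> ~q) /\ ~~q)): 0 ≤ 0, so result = 1
  ~(p -> (~(~q -> ~q) /\ ~~q)): Gödel ¬ of 1 = 0 (operand ≠ 0)
Checking all 25 assignments confirms none give a value below 0.00.

0.00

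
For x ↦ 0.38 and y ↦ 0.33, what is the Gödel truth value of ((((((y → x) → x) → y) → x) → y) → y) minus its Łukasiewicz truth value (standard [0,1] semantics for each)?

Gödel evaluation:
  (y → x): 0.33 ≤ 0.38, so result = 1
  ((y → x) → x): 1 > 0.38, so result = 0.38
  (((y → x) → x) → y): 0.38 > 0.33, so result = 0.33
  ((((y → x) → x) → y) → x): 0.33 ≤ 0.38, so result = 1
  (((((y → x) → x) → y) → x) → y): 1 > 0.33, so result = 0.33
  ((((((y → x) → x) → y) → x) → y) → y): 0.33 ≤ 0.33, so result = 1
  Gödel value = 1
Łukasiewicz evaluation:
  (y → x): min(1, 1 − 0.33 + 0.38) = 1
  ((y → x) → x): min(1, 1 − 1 + 0.38) = 0.38
  (((y → x) → x) → y): min(1, 1 − 0.38 + 0.33) = 0.95
  ((((y → x) → x) → y) → x): min(1, 1 − 0.95 + 0.38) = 0.43
  (((((y → x) → x) → y) → x) → y): min(1, 1 − 0.43 + 0.33) = 0.9
  ((((((y → x) → x) → y) → x) → y) → y): min(1, 1 − 0.9 + 0.33) = 0.43
  Łukasiewicz value = 0.43
Difference: 1 − 0.43 = 0.57

0.57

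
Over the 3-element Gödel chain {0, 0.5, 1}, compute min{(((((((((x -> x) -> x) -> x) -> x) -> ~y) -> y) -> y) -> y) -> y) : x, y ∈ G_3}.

The minimum is attained at x = 0.5, y = 0.5:
  (x -> x): 0.5 ≤ 0.5, so result = 1
  ((x -> x) -> x): 1 > 0.5, so result = 0.5
  (((x -> x) -> x) -> x): 0.5 ≤ 0.5, so result = 1
  ((((x -> x) -> x) -> x) -> x): 1 > 0.5, so result = 0.5
  ~y: Gödel ¬ of 0.5 = 0 (operand ≠ 0)
  (((((x -> x) -> x) -> x) -> x) -> ~y): 0.5 > 0, so result = 0
  ((((((x -> x) -> x) -> x) -> x) -> ~y) -> y): 0 ≤ 0.5, so result = 1
  (((((((x -> x) -> x) -> x) -> x) -> ~y) -> y) -> y): 1 > 0.5, so result = 0.5
  ((((((((x -> x) -> x) -> x) -> x) -> ~y) -> y) -> y) -> y): 0.5 ≤ 0.5, so result = 1
  (((((((((x -> x) -> x) -> x) -> x) -> ~y) -> y) -> y) -> y) -> y): 1 > 0.5, so result = 0.5
Checking all 9 assignments confirms none give a value below 0.50.

0.50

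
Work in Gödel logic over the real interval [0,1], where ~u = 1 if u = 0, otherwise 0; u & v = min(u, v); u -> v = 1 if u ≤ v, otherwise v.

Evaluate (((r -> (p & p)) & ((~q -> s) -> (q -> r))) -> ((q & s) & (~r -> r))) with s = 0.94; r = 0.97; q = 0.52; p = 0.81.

(p & p) = min(0.81, 0.81) = 0.81
(r -> (p & p)): 0.97 > 0.81, so result = 0.81
~q: Gödel ¬ of 0.52 = 0 (operand ≠ 0)
(~q -> s): 0 ≤ 0.94, so result = 1
(q -> r): 0.52 ≤ 0.97, so result = 1
((~q -> s) -> (q -> r)): 1 ≤ 1, so result = 1
((r -> (p & p)) & ((~q -> s) -> (q -> r))) = min(0.81, 1) = 0.81
(q & s) = min(0.52, 0.94) = 0.52
~r: Gödel ¬ of 0.97 = 0 (operand ≠ 0)
(~r -> r): 0 ≤ 0.97, so result = 1
((q & s) & (~r -> r)) = min(0.52, 1) = 0.52
(((r -> (p & p)) & ((~q -> s) -> (q -> r))) -> ((q & s) & (~r -> r))): 0.81 > 0.52, so result = 0.52

0.52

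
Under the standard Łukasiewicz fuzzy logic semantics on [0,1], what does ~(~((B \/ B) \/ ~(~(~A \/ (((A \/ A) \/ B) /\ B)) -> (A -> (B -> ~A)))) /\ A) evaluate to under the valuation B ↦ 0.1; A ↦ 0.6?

(B \/ B) = max(0.1, 0.1) = 0.1
~A: Łukasiewicz ¬ gives 1 − 0.6 = 0.4
(A \/ A) = max(0.6, 0.6) = 0.6
((A \/ A) \/ B) = max(0.6, 0.1) = 0.6
(((A \/ A) \/ B) /\ B) = min(0.6, 0.1) = 0.1
(~A \/ (((A \/ A) \/ B) /\ B)) = max(0.4, 0.1) = 0.4
~(~A \/ (((A \/ A) \/ B) /\ B)): Łukasiewicz ¬ gives 1 − 0.4 = 0.6
~A: Łukasiewicz ¬ gives 1 − 0.6 = 0.4
(B -> ~A): min(1, 1 − 0.1 + 0.4) = 1
(A -> (B -> ~A)): min(1, 1 − 0.6 + 1) = 1
(~(~A \/ (((A \/ A) \/ B) /\ B)) -> (A -> (B -> ~A))): min(1, 1 − 0.6 + 1) = 1
~(~(~A \/ (((A \/ A) \/ B) /\ B)) -> (A -> (B -> ~A))): Łukasiewicz ¬ gives 1 − 1 = 0
((B \/ B) \/ ~(~(~A \/ (((A \/ A) \/ B) /\ B)) -> (A -> (B -> ~A)))) = max(0.1, 0) = 0.1
~((B \/ B) \/ ~(~(~A \/ (((A \/ A) \/ B) /\ B)) -> (A -> (B -> ~A)))): Łukasiewicz ¬ gives 1 − 0.1 = 0.9
(~((B \/ B) \/ ~(~(~A \/ (((A \/ A) \/ B) /\ B)) -> (A -> (B -> ~A)))) /\ A) = min(0.9, 0.6) = 0.6
~(~((B \/ B) \/ ~(~(~A \/ (((A \/ A) \/ B) /\ B)) -> (A -> (B -> ~A)))) /\ A): Łukasiewicz ¬ gives 1 − 0.6 = 0.4

0.40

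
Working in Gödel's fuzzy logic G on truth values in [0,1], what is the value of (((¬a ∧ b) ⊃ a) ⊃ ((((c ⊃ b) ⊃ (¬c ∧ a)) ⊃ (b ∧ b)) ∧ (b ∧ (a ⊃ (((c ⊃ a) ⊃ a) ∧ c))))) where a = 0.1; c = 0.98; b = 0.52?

¬a: Gödel ¬ of 0.1 = 0 (operand ≠ 0)
(¬a ∧ b) = min(0, 0.52) = 0
((¬a ∧ b) ⊃ a): 0 ≤ 0.1, so result = 1
(c ⊃ b): 0.98 > 0.52, so result = 0.52
¬c: Gödel ¬ of 0.98 = 0 (operand ≠ 0)
(¬c ∧ a) = min(0, 0.1) = 0
((c ⊃ b) ⊃ (¬c ∧ a)): 0.52 > 0, so result = 0
(b ∧ b) = min(0.52, 0.52) = 0.52
(((c ⊃ b) ⊃ (¬c ∧ a)) ⊃ (b ∧ b)): 0 ≤ 0.52, so result = 1
(c ⊃ a): 0.98 > 0.1, so result = 0.1
((c ⊃ a) ⊃ a): 0.1 ≤ 0.1, so result = 1
(((c ⊃ a) ⊃ a) ∧ c) = min(1, 0.98) = 0.98
(a ⊃ (((c ⊃ a) ⊃ a) ∧ c)): 0.1 ≤ 0.98, so result = 1
(b ∧ (a ⊃ (((c ⊃ a) ⊃ a) ∧ c))) = min(0.52, 1) = 0.52
((((c ⊃ b) ⊃ (¬c ∧ a)) ⊃ (b ∧ b)) ∧ (b ∧ (a ⊃ (((c ⊃ a) ⊃ a) ∧ c)))) = min(1, 0.52) = 0.52
(((¬a ∧ b) ⊃ a) ⊃ ((((c ⊃ b) ⊃ (¬c ∧ a)) ⊃ (b ∧ b)) ∧ (b ∧ (a ⊃ (((c ⊃ a) ⊃ a) ∧ c))))): 1 > 0.52, so result = 0.52

0.52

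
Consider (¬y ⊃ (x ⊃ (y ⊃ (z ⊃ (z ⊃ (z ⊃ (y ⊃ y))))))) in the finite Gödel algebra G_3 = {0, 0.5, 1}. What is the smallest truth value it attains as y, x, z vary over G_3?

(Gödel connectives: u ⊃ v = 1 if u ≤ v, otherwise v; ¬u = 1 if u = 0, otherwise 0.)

Every assignment gives 1. For instance at y = 0, x = 0, z = 0:
  ¬y: Gödel ¬ of 0 = 1 (operand is 0)
  (y ⊃ y): 0 ≤ 0, so result = 1
  (z ⊃ (y ⊃ y)): 0 ≤ 1, so result = 1
  (z ⊃ (z ⊃ (y ⊃ y))): 0 ≤ 1, so result = 1
  (z ⊃ (z ⊃ (z ⊃ (y ⊃ y)))): 0 ≤ 1, so result = 1
  (y ⊃ (z ⊃ (z ⊃ (z ⊃ (y ⊃ y))))): 0 ≤ 1, so result = 1
  (x ⊃ (y ⊃ (z ⊃ (z ⊃ (z ⊃ (y ⊃ y)))))): 0 ≤ 1, so result = 1
  (¬y ⊃ (x ⊃ (y ⊃ (z ⊃ (z ⊃ (z ⊃ (y ⊃ y))))))): 1 ≤ 1, so result = 1
All 27 assignments give value 1 — the formula is a G_3-tautology.

1.00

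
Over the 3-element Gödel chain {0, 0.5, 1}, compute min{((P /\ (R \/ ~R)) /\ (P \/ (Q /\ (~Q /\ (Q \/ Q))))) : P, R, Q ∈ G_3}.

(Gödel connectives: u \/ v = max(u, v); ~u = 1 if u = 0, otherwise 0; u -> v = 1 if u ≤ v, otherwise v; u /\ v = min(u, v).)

The minimum is attained at P = 0, R = 0, Q = 0:
  ~R: Gödel ¬ of 0 = 1 (operand is 0)
  (R \/ ~R) = max(0, 1) = 1
  (P /\ (R \/ ~R)) = min(0, 1) = 0
  ~Q: Gödel ¬ of 0 = 1 (operand is 0)
  (Q \/ Q) = max(0, 0) = 0
  (~Q /\ (Q \/ Q)) = min(1, 0) = 0
  (Q /\ (~Q /\ (Q \/ Q))) = min(0, 0) = 0
  (P \/ (Q /\ (~Q /\ (Q \/ Q)))) = max(0, 0) = 0
  ((P /\ (R \/ ~R)) /\ (P \/ (Q /\ (~Q /\ (Q \/ Q))))) = min(0, 0) = 0
Checking all 27 assignments confirms none give a value below 0.00.

0.00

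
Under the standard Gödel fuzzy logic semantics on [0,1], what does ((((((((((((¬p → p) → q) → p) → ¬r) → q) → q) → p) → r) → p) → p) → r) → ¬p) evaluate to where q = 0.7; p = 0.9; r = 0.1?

0.00

¬p: Gödel ¬ of 0.9 = 0 (operand ≠ 0)
(¬p → p): 0 ≤ 0.9, so result = 1
((¬p → p) → q): 1 > 0.7, so result = 0.7
(((¬p → p) → q) → p): 0.7 ≤ 0.9, so result = 1
¬r: Gödel ¬ of 0.1 = 0 (operand ≠ 0)
((((¬p → p) → q) → p) → ¬r): 1 > 0, so result = 0
(((((¬p → p) → q) → p) → ¬r) → q): 0 ≤ 0.7, so result = 1
((((((¬p → p) → q) → p) → ¬r) → q) → q): 1 > 0.7, so result = 0.7
(((((((¬p → p) → q) → p) → ¬r) → q) → q) → p): 0.7 ≤ 0.9, so result = 1
((((((((¬p → p) → q) → p) → ¬r) → q) → q) → p) → r): 1 > 0.1, so result = 0.1
(((((((((¬p → p) → q) → p) → ¬r) → q) → q) → p) → r) → p): 0.1 ≤ 0.9, so result = 1
((((((((((¬p → p) → q) → p) → ¬r) → q) → q) → p) → r) → p) → p): 1 > 0.9, so result = 0.9
(((((((((((¬p → p) → q) → p) → ¬r) → q) → q) → p) → r) → p) → p) → r): 0.9 > 0.1, so result = 0.1
¬p: Gödel ¬ of 0.9 = 0 (operand ≠ 0)
((((((((((((¬p → p) → q) → p) → ¬r) → q) → q) → p) → r) → p) → p) → r) → ¬p): 0.1 > 0, so result = 0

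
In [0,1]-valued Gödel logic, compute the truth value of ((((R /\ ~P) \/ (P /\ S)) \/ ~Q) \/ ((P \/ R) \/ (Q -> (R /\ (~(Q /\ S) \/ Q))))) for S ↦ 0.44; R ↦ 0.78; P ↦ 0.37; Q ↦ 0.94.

~P: Gödel ¬ of 0.37 = 0 (operand ≠ 0)
(R /\ ~P) = min(0.78, 0) = 0
(P /\ S) = min(0.37, 0.44) = 0.37
((R /\ ~P) \/ (P /\ S)) = max(0, 0.37) = 0.37
~Q: Gödel ¬ of 0.94 = 0 (operand ≠ 0)
(((R /\ ~P) \/ (P /\ S)) \/ ~Q) = max(0.37, 0) = 0.37
(P \/ R) = max(0.37, 0.78) = 0.78
(Q /\ S) = min(0.94, 0.44) = 0.44
~(Q /\ S): Gödel ¬ of 0.44 = 0 (operand ≠ 0)
(~(Q /\ S) \/ Q) = max(0, 0.94) = 0.94
(R /\ (~(Q /\ S) \/ Q)) = min(0.78, 0.94) = 0.78
(Q -> (R /\ (~(Q /\ S) \/ Q))): 0.94 > 0.78, so result = 0.78
((P \/ R) \/ (Q -> (R /\ (~(Q /\ S) \/ Q)))) = max(0.78, 0.78) = 0.78
((((R /\ ~P) \/ (P /\ S)) \/ ~Q) \/ ((P \/ R) \/ (Q -> (R /\ (~(Q /\ S) \/ Q))))) = max(0.37, 0.78) = 0.78

0.78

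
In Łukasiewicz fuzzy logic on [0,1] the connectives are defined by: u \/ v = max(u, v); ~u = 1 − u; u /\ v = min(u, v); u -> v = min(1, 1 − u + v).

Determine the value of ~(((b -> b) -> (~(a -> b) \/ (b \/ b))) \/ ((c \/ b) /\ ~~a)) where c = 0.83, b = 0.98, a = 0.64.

(b -> b): min(1, 1 − 0.98 + 0.98) = 1
(a -> b): min(1, 1 − 0.64 + 0.98) = 1
~(a -> b): Łukasiewicz ¬ gives 1 − 1 = 0
(b \/ b) = max(0.98, 0.98) = 0.98
(~(a -> b) \/ (b \/ b)) = max(0, 0.98) = 0.98
((b -> b) -> (~(a -> b) \/ (b \/ b))): min(1, 1 − 1 + 0.98) = 0.98
(c \/ b) = max(0.83, 0.98) = 0.98
~a: Łukasiewicz ¬ gives 1 − 0.64 = 0.36
~~a: Łukasiewicz ¬ gives 1 − 0.36 = 0.64
((c \/ b) /\ ~~a) = min(0.98, 0.64) = 0.64
(((b -> b) -> (~(a -> b) \/ (b \/ b))) \/ ((c \/ b) /\ ~~a)) = max(0.98, 0.64) = 0.98
~(((b -> b) -> (~(a -> b) \/ (b \/ b))) \/ ((c \/ b) /\ ~~a)): Łukasiewicz ¬ gives 1 − 0.98 = 0.02

0.02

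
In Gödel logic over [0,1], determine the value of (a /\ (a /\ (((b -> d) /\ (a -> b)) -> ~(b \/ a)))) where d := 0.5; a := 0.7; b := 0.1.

(b -> d): 0.1 ≤ 0.5, so result = 1
(a -> b): 0.7 > 0.1, so result = 0.1
((b -> d) /\ (a -> b)) = min(1, 0.1) = 0.1
(b \/ a) = max(0.1, 0.7) = 0.7
~(b \/ a): Gödel ¬ of 0.7 = 0 (operand ≠ 0)
(((b -> d) /\ (a -> b)) -> ~(b \/ a)): 0.1 > 0, so result = 0
(a /\ (((b -> d) /\ (a -> b)) -> ~(b \/ a))) = min(0.7, 0) = 0
(a /\ (a /\ (((b -> d) /\ (a -> b)) -> ~(b \/ a)))) = min(0.7, 0) = 0

0.00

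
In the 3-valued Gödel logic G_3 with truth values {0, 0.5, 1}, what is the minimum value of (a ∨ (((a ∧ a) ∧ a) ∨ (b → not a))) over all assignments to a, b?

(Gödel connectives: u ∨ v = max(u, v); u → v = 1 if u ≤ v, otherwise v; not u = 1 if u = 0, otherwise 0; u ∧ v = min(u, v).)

The minimum is attained at a = 0.5, b = 0.5:
  (a ∧ a) = min(0.5, 0.5) = 0.5
  ((a ∧ a) ∧ a) = min(0.5, 0.5) = 0.5
  not a: Gödel ¬ of 0.5 = 0 (operand ≠ 0)
  (b → not a): 0.5 > 0, so result = 0
  (((a ∧ a) ∧ a) ∨ (b → not a)) = max(0.5, 0) = 0.5
  (a ∨ (((a ∧ a) ∧ a) ∨ (b → not a))) = max(0.5, 0.5) = 0.5
Checking all 9 assignments confirms none give a value below 0.50.

0.50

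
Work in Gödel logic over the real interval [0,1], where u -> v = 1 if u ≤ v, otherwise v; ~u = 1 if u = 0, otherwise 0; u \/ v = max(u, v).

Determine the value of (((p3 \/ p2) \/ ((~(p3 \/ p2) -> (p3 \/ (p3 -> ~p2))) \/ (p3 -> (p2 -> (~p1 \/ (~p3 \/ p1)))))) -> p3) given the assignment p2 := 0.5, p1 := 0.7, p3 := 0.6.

(p3 \/ p2) = max(0.6, 0.5) = 0.6
(p3 \/ p2) = max(0.6, 0.5) = 0.6
~(p3 \/ p2): Gödel ¬ of 0.6 = 0 (operand ≠ 0)
~p2: Gödel ¬ of 0.5 = 0 (operand ≠ 0)
(p3 -> ~p2): 0.6 > 0, so result = 0
(p3 \/ (p3 -> ~p2)) = max(0.6, 0) = 0.6
(~(p3 \/ p2) -> (p3 \/ (p3 -> ~p2))): 0 ≤ 0.6, so result = 1
~p1: Gödel ¬ of 0.7 = 0 (operand ≠ 0)
~p3: Gödel ¬ of 0.6 = 0 (operand ≠ 0)
(~p3 \/ p1) = max(0, 0.7) = 0.7
(~p1 \/ (~p3 \/ p1)) = max(0, 0.7) = 0.7
(p2 -> (~p1 \/ (~p3 \/ p1))): 0.5 ≤ 0.7, so result = 1
(p3 -> (p2 -> (~p1 \/ (~p3 \/ p1)))): 0.6 ≤ 1, so result = 1
((~(p3 \/ p2) -> (p3 \/ (p3 -> ~p2))) \/ (p3 -> (p2 -> (~p1 \/ (~p3 \/ p1))))) = max(1, 1) = 1
((p3 \/ p2) \/ ((~(p3 \/ p2) -> (p3 \/ (p3 -> ~p2))) \/ (p3 -> (p2 -> (~p1 \/ (~p3 \/ p1)))))) = max(0.6, 1) = 1
(((p3 \/ p2) \/ ((~(p3 \/ p2) -> (p3 \/ (p3 -> ~p2))) \/ (p3 -> (p2 -> (~p1 \/ (~p3 \/ p1)))))) -> p3): 1 > 0.6, so result = 0.6

0.60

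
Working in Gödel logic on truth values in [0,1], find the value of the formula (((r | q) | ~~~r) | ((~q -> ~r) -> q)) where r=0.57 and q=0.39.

(r | q) = max(0.57, 0.39) = 0.57
~r: Gödel ¬ of 0.57 = 0 (operand ≠ 0)
~~r: Gödel ¬ of 0 = 1 (operand is 0)
~~~r: Gödel ¬ of 1 = 0 (operand ≠ 0)
((r | q) | ~~~r) = max(0.57, 0) = 0.57
~q: Gödel ¬ of 0.39 = 0 (operand ≠ 0)
~r: Gödel ¬ of 0.57 = 0 (operand ≠ 0)
(~q -> ~r): 0 ≤ 0, so result = 1
((~q -> ~r) -> q): 1 > 0.39, so result = 0.39
(((r | q) | ~~~r) | ((~q -> ~r) -> q)) = max(0.57, 0.39) = 0.57

0.57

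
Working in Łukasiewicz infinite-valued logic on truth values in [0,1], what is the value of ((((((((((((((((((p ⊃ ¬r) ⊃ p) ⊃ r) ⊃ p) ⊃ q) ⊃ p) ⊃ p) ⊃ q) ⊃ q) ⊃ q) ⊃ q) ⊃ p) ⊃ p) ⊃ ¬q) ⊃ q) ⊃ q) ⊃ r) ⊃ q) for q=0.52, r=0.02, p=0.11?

¬r: Łukasiewicz ¬ gives 1 − 0.02 = 0.98
(p ⊃ ¬r): min(1, 1 − 0.11 + 0.98) = 1
((p ⊃ ¬r) ⊃ p): min(1, 1 − 1 + 0.11) = 0.11
(((p ⊃ ¬r) ⊃ p) ⊃ r): min(1, 1 − 0.11 + 0.02) = 0.91
((((p ⊃ ¬r) ⊃ p) ⊃ r) ⊃ p): min(1, 1 − 0.91 + 0.11) = 0.2
(((((p ⊃ ¬r) ⊃ p) ⊃ r) ⊃ p) ⊃ q): min(1, 1 − 0.2 + 0.52) = 1
((((((p ⊃ ¬r) ⊃ p) ⊃ r) ⊃ p) ⊃ q) ⊃ p): min(1, 1 − 1 + 0.11) = 0.11
(((((((p ⊃ ¬r) ⊃ p) ⊃ r) ⊃ p) ⊃ q) ⊃ p) ⊃ p): min(1, 1 − 0.11 + 0.11) = 1
((((((((p ⊃ ¬r) ⊃ p) ⊃ r) ⊃ p) ⊃ q) ⊃ p) ⊃ p) ⊃ q): min(1, 1 − 1 + 0.52) = 0.52
(((((((((p ⊃ ¬r) ⊃ p) ⊃ r) ⊃ p) ⊃ q) ⊃ p) ⊃ p) ⊃ q) ⊃ q): min(1, 1 − 0.52 + 0.52) = 1
((((((((((p ⊃ ¬r) ⊃ p) ⊃ r) ⊃ p) ⊃ q) ⊃ p) ⊃ p) ⊃ q) ⊃ q) ⊃ q): min(1, 1 − 1 + 0.52) = 0.52
(((((((((((p ⊃ ¬r) ⊃ p) ⊃ r) ⊃ p) ⊃ q) ⊃ p) ⊃ p) ⊃ q) ⊃ q) ⊃ q) ⊃ q): min(1, 1 − 0.52 + 0.52) = 1
((((((((((((p ⊃ ¬r) ⊃ p) ⊃ r) ⊃ p) ⊃ q) ⊃ p) ⊃ p) ⊃ q) ⊃ q) ⊃ q) ⊃ q) ⊃ p): min(1, 1 − 1 + 0.11) = 0.11
(((((((((((((p ⊃ ¬r) ⊃ p) ⊃ r) ⊃ p) ⊃ q) ⊃ p) ⊃ p) ⊃ q) ⊃ q) ⊃ q) ⊃ q) ⊃ p) ⊃ p): min(1, 1 − 0.11 + 0.11) = 1
¬q: Łukasiewicz ¬ gives 1 − 0.52 = 0.48
((((((((((((((p ⊃ ¬r) ⊃ p) ⊃ r) ⊃ p) ⊃ q) ⊃ p) ⊃ p) ⊃ q) ⊃ q) ⊃ q) ⊃ q) ⊃ p) ⊃ p) ⊃ ¬q): min(1, 1 − 1 + 0.48) = 0.48
(((((((((((((((p ⊃ ¬r) ⊃ p) ⊃ r) ⊃ p) ⊃ q) ⊃ p) ⊃ p) ⊃ q) ⊃ q) ⊃ q) ⊃ q) ⊃ p) ⊃ p) ⊃ ¬q) ⊃ q): min(1, 1 − 0.48 + 0.52) = 1
((((((((((((((((p ⊃ ¬r) ⊃ p) ⊃ r) ⊃ p) ⊃ q) ⊃ p) ⊃ p) ⊃ q) ⊃ q) ⊃ q) ⊃ q) ⊃ p) ⊃ p) ⊃ ¬q) ⊃ q) ⊃ q): min(1, 1 − 1 + 0.52) = 0.52
(((((((((((((((((p ⊃ ¬r) ⊃ p) ⊃ r) ⊃ p) ⊃ q) ⊃ p) ⊃ p) ⊃ q) ⊃ q) ⊃ q) ⊃ q) ⊃ p) ⊃ p) ⊃ ¬q) ⊃ q) ⊃ q) ⊃ r): min(1, 1 − 0.52 + 0.02) = 0.5
((((((((((((((((((p ⊃ ¬r) ⊃ p) ⊃ r) ⊃ p) ⊃ q) ⊃ p) ⊃ p) ⊃ q) ⊃ q) ⊃ q) ⊃ q) ⊃ p) ⊃ p) ⊃ ¬q) ⊃ q) ⊃ q) ⊃ r) ⊃ q): min(1, 1 − 0.5 + 0.52) = 1

1.00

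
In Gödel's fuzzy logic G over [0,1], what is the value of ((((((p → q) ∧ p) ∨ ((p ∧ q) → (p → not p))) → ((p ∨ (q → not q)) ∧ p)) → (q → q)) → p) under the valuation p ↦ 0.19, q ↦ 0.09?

(p → q): 0.19 > 0.09, so result = 0.09
((p → q) ∧ p) = min(0.09, 0.19) = 0.09
(p ∧ q) = min(0.19, 0.09) = 0.09
not p: Gödel ¬ of 0.19 = 0 (operand ≠ 0)
(p → not p): 0.19 > 0, so result = 0
((p ∧ q) → (p → not p)): 0.09 > 0, so result = 0
(((p → q) ∧ p) ∨ ((p ∧ q) → (p → not p))) = max(0.09, 0) = 0.09
not q: Gödel ¬ of 0.09 = 0 (operand ≠ 0)
(q → not q): 0.09 > 0, so result = 0
(p ∨ (q → not q)) = max(0.19, 0) = 0.19
((p ∨ (q → not q)) ∧ p) = min(0.19, 0.19) = 0.19
((((p → q) ∧ p) ∨ ((p ∧ q) → (p → not p))) → ((p ∨ (q → not q)) ∧ p)): 0.09 ≤ 0.19, so result = 1
(q → q): 0.09 ≤ 0.09, so result = 1
(((((p → q) ∧ p) ∨ ((p ∧ q) → (p → not p))) → ((p ∨ (q → not q)) ∧ p)) → (q → q)): 1 ≤ 1, so result = 1
((((((p → q) ∧ p) ∨ ((p ∧ q) → (p → not p))) → ((p ∨ (q → not q)) ∧ p)) → (q → q)) → p): 1 > 0.19, so result = 0.19

0.19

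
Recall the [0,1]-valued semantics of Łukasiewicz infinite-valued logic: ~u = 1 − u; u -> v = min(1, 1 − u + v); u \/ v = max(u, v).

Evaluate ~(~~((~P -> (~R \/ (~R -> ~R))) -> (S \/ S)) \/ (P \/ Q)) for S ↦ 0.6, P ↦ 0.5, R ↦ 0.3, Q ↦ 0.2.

0.40

~P: Łukasiewicz ¬ gives 1 − 0.5 = 0.5
~R: Łukasiewicz ¬ gives 1 − 0.3 = 0.7
~R: Łukasiewicz ¬ gives 1 − 0.3 = 0.7
~R: Łukasiewicz ¬ gives 1 − 0.3 = 0.7
(~R -> ~R): min(1, 1 − 0.7 + 0.7) = 1
(~R \/ (~R -> ~R)) = max(0.7, 1) = 1
(~P -> (~R \/ (~R -> ~R))): min(1, 1 − 0.5 + 1) = 1
(S \/ S) = max(0.6, 0.6) = 0.6
((~P -> (~R \/ (~R -> ~R))) -> (S \/ S)): min(1, 1 − 1 + 0.6) = 0.6
~((~P -> (~R \/ (~R -> ~R))) -> (S \/ S)): Łukasiewicz ¬ gives 1 − 0.6 = 0.4
~~((~P -> (~R \/ (~R -> ~R))) -> (S \/ S)): Łukasiewicz ¬ gives 1 − 0.4 = 0.6
(P \/ Q) = max(0.5, 0.2) = 0.5
(~~((~P -> (~R \/ (~R -> ~R))) -> (S \/ S)) \/ (P \/ Q)) = max(0.6, 0.5) = 0.6
~(~~((~P -> (~R \/ (~R -> ~R))) -> (S \/ S)) \/ (P \/ Q)): Łukasiewicz ¬ gives 1 − 0.6 = 0.4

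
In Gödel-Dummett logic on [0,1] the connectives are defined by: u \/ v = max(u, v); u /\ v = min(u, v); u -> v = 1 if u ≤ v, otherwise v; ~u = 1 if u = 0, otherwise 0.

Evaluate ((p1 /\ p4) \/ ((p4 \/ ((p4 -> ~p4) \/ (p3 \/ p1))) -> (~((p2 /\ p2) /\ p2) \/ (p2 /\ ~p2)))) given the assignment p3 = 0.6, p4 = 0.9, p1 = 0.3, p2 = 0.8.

(p1 /\ p4) = min(0.3, 0.9) = 0.3
~p4: Gödel ¬ of 0.9 = 0 (operand ≠ 0)
(p4 -> ~p4): 0.9 > 0, so result = 0
(p3 \/ p1) = max(0.6, 0.3) = 0.6
((p4 -> ~p4) \/ (p3 \/ p1)) = max(0, 0.6) = 0.6
(p4 \/ ((p4 -> ~p4) \/ (p3 \/ p1))) = max(0.9, 0.6) = 0.9
(p2 /\ p2) = min(0.8, 0.8) = 0.8
((p2 /\ p2) /\ p2) = min(0.8, 0.8) = 0.8
~((p2 /\ p2) /\ p2): Gödel ¬ of 0.8 = 0 (operand ≠ 0)
~p2: Gödel ¬ of 0.8 = 0 (operand ≠ 0)
(p2 /\ ~p2) = min(0.8, 0) = 0
(~((p2 /\ p2) /\ p2) \/ (p2 /\ ~p2)) = max(0, 0) = 0
((p4 \/ ((p4 -> ~p4) \/ (p3 \/ p1))) -> (~((p2 /\ p2) /\ p2) \/ (p2 /\ ~p2))): 0.9 > 0, so result = 0
((p1 /\ p4) \/ ((p4 \/ ((p4 -> ~p4) \/ (p3 \/ p1))) -> (~((p2 /\ p2) /\ p2) \/ (p2 /\ ~p2)))) = max(0.3, 0) = 0.3

0.30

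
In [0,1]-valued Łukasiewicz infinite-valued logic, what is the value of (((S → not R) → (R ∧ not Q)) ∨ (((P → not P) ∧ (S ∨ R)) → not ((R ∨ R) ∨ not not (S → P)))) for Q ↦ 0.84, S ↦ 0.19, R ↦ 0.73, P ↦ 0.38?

0.27

not R: Łukasiewicz ¬ gives 1 − 0.73 = 0.27
(S → not R): min(1, 1 − 0.19 + 0.27) = 1
not Q: Łukasiewicz ¬ gives 1 − 0.84 = 0.16
(R ∧ not Q) = min(0.73, 0.16) = 0.16
((S → not R) → (R ∧ not Q)): min(1, 1 − 1 + 0.16) = 0.16
not P: Łukasiewicz ¬ gives 1 − 0.38 = 0.62
(P → not P): min(1, 1 − 0.38 + 0.62) = 1
(S ∨ R) = max(0.19, 0.73) = 0.73
((P → not P) ∧ (S ∨ R)) = min(1, 0.73) = 0.73
(R ∨ R) = max(0.73, 0.73) = 0.73
(S → P): min(1, 1 − 0.19 + 0.38) = 1
not (S → P): Łukasiewicz ¬ gives 1 − 1 = 0
not not (S → P): Łukasiewicz ¬ gives 1 − 0 = 1
((R ∨ R) ∨ not not (S → P)) = max(0.73, 1) = 1
not ((R ∨ R) ∨ not not (S → P)): Łukasiewicz ¬ gives 1 − 1 = 0
(((P → not P) ∧ (S ∨ R)) → not ((R ∨ R) ∨ not not (S → P))): min(1, 1 − 0.73 + 0) = 0.27
(((S → not R) → (R ∧ not Q)) ∨ (((P → not P) ∧ (S ∨ R)) → not ((R ∨ R) ∨ not not (S → P)))) = max(0.16, 0.27) = 0.27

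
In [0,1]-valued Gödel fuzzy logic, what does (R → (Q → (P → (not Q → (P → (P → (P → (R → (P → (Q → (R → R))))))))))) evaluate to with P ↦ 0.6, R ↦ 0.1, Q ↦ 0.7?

1.00

not Q: Gödel ¬ of 0.7 = 0 (operand ≠ 0)
(R → R): 0.1 ≤ 0.1, so result = 1
(Q → (R → R)): 0.7 ≤ 1, so result = 1
(P → (Q → (R → R))): 0.6 ≤ 1, so result = 1
(R → (P → (Q → (R → R)))): 0.1 ≤ 1, so result = 1
(P → (R → (P → (Q → (R → R))))): 0.6 ≤ 1, so result = 1
(P → (P → (R → (P → (Q → (R → R)))))): 0.6 ≤ 1, so result = 1
(P → (P → (P → (R → (P → (Q → (R → R))))))): 0.6 ≤ 1, so result = 1
(not Q → (P → (P → (P → (R → (P → (Q → (R → R)))))))): 0 ≤ 1, so result = 1
(P → (not Q → (P → (P → (P → (R → (P → (Q → (R → R))))))))): 0.6 ≤ 1, so result = 1
(Q → (P → (not Q → (P → (P → (P → (R → (P → (Q → (R → R)))))))))): 0.7 ≤ 1, so result = 1
(R → (Q → (P → (not Q → (P → (P → (P → (R → (P → (Q → (R → R))))))))))): 0.1 ≤ 1, so result = 1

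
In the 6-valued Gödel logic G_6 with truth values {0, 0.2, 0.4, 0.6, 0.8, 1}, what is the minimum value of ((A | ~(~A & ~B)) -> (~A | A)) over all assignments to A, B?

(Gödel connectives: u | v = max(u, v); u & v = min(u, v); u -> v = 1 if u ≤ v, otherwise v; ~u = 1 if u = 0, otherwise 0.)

The minimum is attained at A = 0.2, B = 0:
  ~A: Gödel ¬ of 0.2 = 0 (operand ≠ 0)
  ~B: Gödel ¬ of 0 = 1 (operand is 0)
  (~A & ~B) = min(0, 1) = 0
  ~(~A & ~B): Gödel ¬ of 0 = 1 (operand is 0)
  (A | ~(~A & ~B)) = max(0.2, 1) = 1
  ~A: Gödel ¬ of 0.2 = 0 (operand ≠ 0)
  (~A | A) = max(0, 0.2) = 0.2
  ((A | ~(~A & ~B)) -> (~A | A)): 1 > 0.2, so result = 0.2
Checking all 36 assignments confirms none give a value below 0.20.

0.20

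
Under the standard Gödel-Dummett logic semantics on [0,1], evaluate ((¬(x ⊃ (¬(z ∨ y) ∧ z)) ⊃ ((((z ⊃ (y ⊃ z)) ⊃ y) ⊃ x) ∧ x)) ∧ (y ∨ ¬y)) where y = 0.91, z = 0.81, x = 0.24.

0.24

(z ∨ y) = max(0.81, 0.91) = 0.91
¬(z ∨ y): Gödel ¬ of 0.91 = 0 (operand ≠ 0)
(¬(z ∨ y) ∧ z) = min(0, 0.81) = 0
(x ⊃ (¬(z ∨ y) ∧ z)): 0.24 > 0, so result = 0
¬(x ⊃ (¬(z ∨ y) ∧ z)): Gödel ¬ of 0 = 1 (operand is 0)
(y ⊃ z): 0.91 > 0.81, so result = 0.81
(z ⊃ (y ⊃ z)): 0.81 ≤ 0.81, so result = 1
((z ⊃ (y ⊃ z)) ⊃ y): 1 > 0.91, so result = 0.91
(((z ⊃ (y ⊃ z)) ⊃ y) ⊃ x): 0.91 > 0.24, so result = 0.24
((((z ⊃ (y ⊃ z)) ⊃ y) ⊃ x) ∧ x) = min(0.24, 0.24) = 0.24
(¬(x ⊃ (¬(z ∨ y) ∧ z)) ⊃ ((((z ⊃ (y ⊃ z)) ⊃ y) ⊃ x) ∧ x)): 1 > 0.24, so result = 0.24
¬y: Gödel ¬ of 0.91 = 0 (operand ≠ 0)
(y ∨ ¬y) = max(0.91, 0) = 0.91
((¬(x ⊃ (¬(z ∨ y) ∧ z)) ⊃ ((((z ⊃ (y ⊃ z)) ⊃ y) ⊃ x) ∧ x)) ∧ (y ∨ ¬y)) = min(0.24, 0.91) = 0.24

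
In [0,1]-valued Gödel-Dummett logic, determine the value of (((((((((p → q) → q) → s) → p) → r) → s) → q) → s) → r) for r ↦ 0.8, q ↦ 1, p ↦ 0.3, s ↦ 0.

(p → q): 0.3 ≤ 1, so result = 1
((p → q) → q): 1 ≤ 1, so result = 1
(((p → q) → q) → s): 1 > 0, so result = 0
((((p → q) → q) → s) → p): 0 ≤ 0.3, so result = 1
(((((p → q) → q) → s) → p) → r): 1 > 0.8, so result = 0.8
((((((p → q) → q) → s) → p) → r) → s): 0.8 > 0, so result = 0
(((((((p → q) → q) → s) → p) → r) → s) → q): 0 ≤ 1, so result = 1
((((((((p → q) → q) → s) → p) → r) → s) → q) → s): 1 > 0, so result = 0
(((((((((p → q) → q) → s) → p) → r) → s) → q) → s) → r): 0 ≤ 0.8, so result = 1

1.00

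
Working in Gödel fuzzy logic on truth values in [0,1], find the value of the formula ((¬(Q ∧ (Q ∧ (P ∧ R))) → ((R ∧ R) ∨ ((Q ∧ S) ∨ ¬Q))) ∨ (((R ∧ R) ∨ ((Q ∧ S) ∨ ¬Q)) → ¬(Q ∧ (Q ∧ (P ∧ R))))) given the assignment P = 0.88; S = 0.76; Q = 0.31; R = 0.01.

(P ∧ R) = min(0.88, 0.01) = 0.01
(Q ∧ (P ∧ R)) = min(0.31, 0.01) = 0.01
(Q ∧ (Q ∧ (P ∧ R))) = min(0.31, 0.01) = 0.01
¬(Q ∧ (Q ∧ (P ∧ R))): Gödel ¬ of 0.01 = 0 (operand ≠ 0)
(R ∧ R) = min(0.01, 0.01) = 0.01
(Q ∧ S) = min(0.31, 0.76) = 0.31
¬Q: Gödel ¬ of 0.31 = 0 (operand ≠ 0)
((Q ∧ S) ∨ ¬Q) = max(0.31, 0) = 0.31
((R ∧ R) ∨ ((Q ∧ S) ∨ ¬Q)) = max(0.01, 0.31) = 0.31
(¬(Q ∧ (Q ∧ (P ∧ R))) → ((R ∧ R) ∨ ((Q ∧ S) ∨ ¬Q))): 0 ≤ 0.31, so result = 1
(R ∧ R) = min(0.01, 0.01) = 0.01
(Q ∧ S) = min(0.31, 0.76) = 0.31
¬Q: Gödel ¬ of 0.31 = 0 (operand ≠ 0)
((Q ∧ S) ∨ ¬Q) = max(0.31, 0) = 0.31
((R ∧ R) ∨ ((Q ∧ S) ∨ ¬Q)) = max(0.01, 0.31) = 0.31
(P ∧ R) = min(0.88, 0.01) = 0.01
(Q ∧ (P ∧ R)) = min(0.31, 0.01) = 0.01
(Q ∧ (Q ∧ (P ∧ R))) = min(0.31, 0.01) = 0.01
¬(Q ∧ (Q ∧ (P ∧ R))): Gödel ¬ of 0.01 = 0 (operand ≠ 0)
(((R ∧ R) ∨ ((Q ∧ S) ∨ ¬Q)) → ¬(Q ∧ (Q ∧ (P ∧ R)))): 0.31 > 0, so result = 0
((¬(Q ∧ (Q ∧ (P ∧ R))) → ((R ∧ R) ∨ ((Q ∧ S) ∨ ¬Q))) ∨ (((R ∧ R) ∨ ((Q ∧ S) ∨ ¬Q)) → ¬(Q ∧ (Q ∧ (P ∧ R))))) = max(1, 0) = 1

1.00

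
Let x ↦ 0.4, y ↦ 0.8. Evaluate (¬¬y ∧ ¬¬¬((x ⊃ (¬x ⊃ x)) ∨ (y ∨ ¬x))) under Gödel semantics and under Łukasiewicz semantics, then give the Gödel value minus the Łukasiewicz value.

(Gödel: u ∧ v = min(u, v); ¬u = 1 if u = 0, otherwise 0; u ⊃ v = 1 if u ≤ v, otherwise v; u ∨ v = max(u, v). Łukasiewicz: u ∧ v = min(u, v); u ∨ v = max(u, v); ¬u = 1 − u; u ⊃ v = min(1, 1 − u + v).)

0.00

Gödel evaluation:
  ¬y: Gödel ¬ of 0.8 = 0 (operand ≠ 0)
  ¬¬y: Gödel ¬ of 0 = 1 (operand is 0)
  ¬x: Gödel ¬ of 0.4 = 0 (operand ≠ 0)
  (¬x ⊃ x): 0 ≤ 0.4, so result = 1
  (x ⊃ (¬x ⊃ x)): 0.4 ≤ 1, so result = 1
  ¬x: Gödel ¬ of 0.4 = 0 (operand ≠ 0)
  (y ∨ ¬x) = max(0.8, 0) = 0.8
  ((x ⊃ (¬x ⊃ x)) ∨ (y ∨ ¬x)) = max(1, 0.8) = 1
  ¬((x ⊃ (¬x ⊃ x)) ∨ (y ∨ ¬x)): Gödel ¬ of 1 = 0 (operand ≠ 0)
  ¬¬((x ⊃ (¬x ⊃ x)) ∨ (y ∨ ¬x)): Gödel ¬ of 0 = 1 (operand is 0)
  ¬¬¬((x ⊃ (¬x ⊃ x)) ∨ (y ∨ ¬x)): Gödel ¬ of 1 = 0 (operand ≠ 0)
  (¬¬y ∧ ¬¬¬((x ⊃ (¬x ⊃ x)) ∨ (y ∨ ¬x))) = min(1, 0) = 0
  Gödel value = 0
Łukasiewicz evaluation:
  ¬y: Łukasiewicz ¬ gives 1 − 0.8 = 0.2
  ¬¬y: Łukasiewicz ¬ gives 1 − 0.2 = 0.8
  ¬x: Łukasiewicz ¬ gives 1 − 0.4 = 0.6
  (¬x ⊃ x): min(1, 1 − 0.6 + 0.4) = 0.8
  (x ⊃ (¬x ⊃ x)): min(1, 1 − 0.4 + 0.8) = 1
  ¬x: Łukasiewicz ¬ gives 1 − 0.4 = 0.6
  (y ∨ ¬x) = max(0.8, 0.6) = 0.8
  ((x ⊃ (¬x ⊃ x)) ∨ (y ∨ ¬x)) = max(1, 0.8) = 1
  ¬((x ⊃ (¬x ⊃ x)) ∨ (y ∨ ¬x)): Łukasiewicz ¬ gives 1 − 1 = 0
  ¬¬((x ⊃ (¬x ⊃ x)) ∨ (y ∨ ¬x)): Łukasiewicz ¬ gives 1 − 0 = 1
  ¬¬¬((x ⊃ (¬x ⊃ x)) ∨ (y ∨ ¬x)): Łukasiewicz ¬ gives 1 − 1 = 0
  (¬¬y ∧ ¬¬¬((x ⊃ (¬x ⊃ x)) ∨ (y ∨ ¬x))) = min(0.8, 0) = 0
  Łukasiewicz value = 0
Difference: 0 − 0 = 0.00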